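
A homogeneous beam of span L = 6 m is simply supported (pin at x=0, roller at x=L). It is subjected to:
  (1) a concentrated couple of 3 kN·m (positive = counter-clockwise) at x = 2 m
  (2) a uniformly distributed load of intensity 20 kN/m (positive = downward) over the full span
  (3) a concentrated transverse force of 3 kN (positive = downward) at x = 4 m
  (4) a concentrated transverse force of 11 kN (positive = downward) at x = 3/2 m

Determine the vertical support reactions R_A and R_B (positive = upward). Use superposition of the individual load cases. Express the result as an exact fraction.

Load 1 — applied couple M₀=3 kN·m at a=2 m (b=L-a=4):
  R_A = M₀/L = 3/6 = 1/2 kN
  R_B = -M₀/L = -3/6 = -1/2 kN
Load 2 — uniform load w=20 kN/m over full span:
  R_A = wL/2 = 20·6/2 = 60 kN
  R_B = wL/2 = 20·6/2 = 60 kN
Load 3 — point force P=3 kN at a=4 m (b=L-a=2):
  R_A = Pb/L = 3·2/6 = 1 kN
  R_B = Pa/L = 3·4/6 = 2 kN
Load 4 — point force P=11 kN at a=3/2 m (b=L-a=9/2):
  R_A = Pb/L = 11·(9/2)/6 = 33/4 kN
  R_B = Pa/L = 11·(3/2)/6 = 11/4 kN
Superposition: R_A = 279/4 kN, R_B = 257/4 kN

R_A = 279/4 kN, R_B = 257/4 kN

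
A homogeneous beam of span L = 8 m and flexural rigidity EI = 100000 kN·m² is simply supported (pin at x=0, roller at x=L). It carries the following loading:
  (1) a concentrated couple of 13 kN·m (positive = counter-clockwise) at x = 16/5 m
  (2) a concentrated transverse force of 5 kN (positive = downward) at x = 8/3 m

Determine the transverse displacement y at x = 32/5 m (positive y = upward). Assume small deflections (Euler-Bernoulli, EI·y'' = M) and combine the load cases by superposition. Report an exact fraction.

y(32/5) = -3428/31640625 m

Load 1 — applied couple M₀=13 kN·m at a=16/5 m (b=L-a=24/5):
  y_1 = (M₀x³/(6L)-M₀(x-a)²/2+C₁x)/EI  [x>a] with C₁=M₀(3b²-L²)/(6L)=104/75 = (13·(32/5)³/(6·8)-13·((32/5)-(16/5))²/2+(104/75)·(32/5))/100000 = 52/390625 m
Load 2 — point force P=5 kN at a=8/3 m (b=L-a=16/3):
  y_2 = -Pa(L-x)(2Lx-a²-x²)/(6LEI)  [x>a] = -5·(8/3)·(8-(32/5))·(2·8·(32/5)-(8/3)²-(32/5)²)/(6·8·100000) = -1528/6328125 m
Superposition: y = Σ y_i = -3428/31640625 m ≈ -0.000108 m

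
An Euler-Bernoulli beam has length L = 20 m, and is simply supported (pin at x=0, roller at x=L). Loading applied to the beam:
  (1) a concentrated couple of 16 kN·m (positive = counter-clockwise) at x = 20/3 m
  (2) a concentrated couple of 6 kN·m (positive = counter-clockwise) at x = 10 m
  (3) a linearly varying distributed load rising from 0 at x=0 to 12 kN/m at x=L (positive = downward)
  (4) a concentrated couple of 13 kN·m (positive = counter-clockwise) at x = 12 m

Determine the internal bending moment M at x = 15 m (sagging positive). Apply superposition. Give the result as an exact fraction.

M(15) = 1015/4 kN·m

Load 1 — applied couple M₀=16 kN·m at a=20/3 m (b=L-a=40/3):
  M_1 = M₀x/L - M₀  [x>a] = 16·15/20 - 16 = -4 kN·m
Load 2 — applied couple M₀=6 kN·m at a=10 m (b=L-a=10):
  M_2 = M₀x/L - M₀  [x>a] = 6·15/20 - 6 = -3/2 kN·m
Load 3 — triangular load w₀=12 kN/m (0→w₀ over full span):
  M_3 = w₀Lx/6 - w₀x³/(6L) = 12·20·15/6 - 12·15³/(6·20) = 525/2 kN·m
Load 4 — applied couple M₀=13 kN·m at a=12 m (b=L-a=8):
  M_4 = M₀x/L - M₀  [x>a] = 13·15/20 - 13 = -13/4 kN·m
Superposition: M = Σ M_i = 1015/4 kN·m ≈ 253.750000 kN·m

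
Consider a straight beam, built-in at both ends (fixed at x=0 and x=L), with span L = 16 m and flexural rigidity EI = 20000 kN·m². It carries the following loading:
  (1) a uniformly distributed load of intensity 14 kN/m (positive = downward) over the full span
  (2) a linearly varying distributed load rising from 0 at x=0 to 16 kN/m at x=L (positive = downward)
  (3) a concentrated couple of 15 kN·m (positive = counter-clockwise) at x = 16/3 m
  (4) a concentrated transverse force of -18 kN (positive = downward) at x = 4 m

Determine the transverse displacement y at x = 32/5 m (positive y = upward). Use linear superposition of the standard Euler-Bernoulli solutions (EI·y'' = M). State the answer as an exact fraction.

y(32/5) = -1541274/9765625 m

Load 1 — uniform load w=14 kN/m over full span:
  y_1 = -wx²(L-x)²/(24EI) = -14·(32/5)²·(16-(32/5))²/(24·20000) = -43008/390625 m
Load 2 — triangular load w₀=16 kN/m (0→w₀ over full span):
  y_2 = -w₀x²(L-x)²(x+2L)/(120LEI) = -16·(32/5)²·(16-(32/5))²·((32/5)+2·16)/(120·16·20000) = -589824/9765625 m
Load 3 — applied couple M₀=15 kN·m at a=16/3 m (b=L-a=32/3):
  y_3 = (R_Ax³/6 - M_Ax²/2 - M₀(x-a)²/2)/EI  [x>a] with R_A=5/4, M_A=0 = ((5/4)·(32/5)³/6 - 0·(32/5)²/2 - 15·((32/5)-(16/3))²/2)/20000 = 36/15625 m
Load 4 — point force P=-18 kN at a=4 m (b=L-a=12):
  y_4 = -Pa²(L-x)²(3bL-(3b+a)(L-x))/(6L³EI)  [x>a] = -(-18)·4²·(16-(32/5))²·(3·12·16-(3·12+4)·(16-(32/5)))/(6·16³·20000) = 162/15625 m
Superposition: y = Σ y_i = -1541274/9765625 m ≈ -0.157826 m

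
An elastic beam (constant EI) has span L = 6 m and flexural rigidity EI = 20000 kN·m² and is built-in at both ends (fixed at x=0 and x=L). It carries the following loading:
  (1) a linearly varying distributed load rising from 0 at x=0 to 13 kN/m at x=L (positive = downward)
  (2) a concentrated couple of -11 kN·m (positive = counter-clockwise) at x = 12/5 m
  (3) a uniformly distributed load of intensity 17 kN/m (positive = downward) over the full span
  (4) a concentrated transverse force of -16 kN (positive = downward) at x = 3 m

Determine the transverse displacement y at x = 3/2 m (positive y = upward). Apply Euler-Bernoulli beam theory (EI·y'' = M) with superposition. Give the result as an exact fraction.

Load 1 — triangular load w₀=13 kN/m (0→w₀ over full span):
  y_1 = -w₀x²(L-x)²(x+2L)/(120LEI) = -13·(3/2)²·(6-(3/2))²·((3/2)+2·6)/(120·6·20000) = -28431/51200000 m
Load 2 — applied couple M₀=-11 kN·m at a=12/5 m (b=L-a=18/5):
  y_2 = (R_Ax³/6 - M_Ax²/2)/EI  [x≤a] with R_A=-66/25, M_A=-33/25 = ((-66/25)·(3/2)³/6 - (-33/25)·(3/2)²/2)/20000 = 0 m
Load 3 — uniform load w=17 kN/m over full span:
  y_3 = -wx²(L-x)²/(24EI) = -17·(3/2)²·(6-(3/2))²/(24·20000) = -4131/2560000 m
Load 4 — point force P=-16 kN at a=3 m (b=L-a=3):
  y_4 = -Pb²x²(3aL-(3a+b)x)/(6L³EI)  [x≤a] = -(-16)·3²·(3/2)²·(3·3·6-(3·3+3)·(3/2))/(6·6³·20000) = 9/20000 m
Superposition: y = Σ y_i = -88011/51200000 m ≈ -0.001719 m

y(3/2) = -88011/51200000 m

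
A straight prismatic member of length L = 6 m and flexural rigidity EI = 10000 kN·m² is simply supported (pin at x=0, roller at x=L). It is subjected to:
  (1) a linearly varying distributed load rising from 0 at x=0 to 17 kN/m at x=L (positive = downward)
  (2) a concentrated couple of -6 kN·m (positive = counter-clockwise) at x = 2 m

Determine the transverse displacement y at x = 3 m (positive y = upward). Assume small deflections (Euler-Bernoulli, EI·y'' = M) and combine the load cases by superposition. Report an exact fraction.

Load 1 — triangular load w₀=17 kN/m (0→w₀ over full span):
  y_1 = -w₀x(7L⁴-10L²x²+3x⁴)/(360LEI) = -17·3·(7·6⁴-10·6²·3²+3·3⁴)/(360·6·10000) = -459/32000 m
Load 2 — applied couple M₀=-6 kN·m at a=2 m (b=L-a=4):
  y_2 = (M₀x³/(6L)-M₀(x-a)²/2+C₁x)/EI  [x>a] with C₁=M₀(3b²-L²)/(6L)=-2 = ((-6)·3³/(6·6)-(-6)·(3-2)²/2+(-2)·3)/10000 = -3/4000 m
Superposition: y = Σ y_i = -483/32000 m ≈ -0.015094 m

y(3) = -483/32000 m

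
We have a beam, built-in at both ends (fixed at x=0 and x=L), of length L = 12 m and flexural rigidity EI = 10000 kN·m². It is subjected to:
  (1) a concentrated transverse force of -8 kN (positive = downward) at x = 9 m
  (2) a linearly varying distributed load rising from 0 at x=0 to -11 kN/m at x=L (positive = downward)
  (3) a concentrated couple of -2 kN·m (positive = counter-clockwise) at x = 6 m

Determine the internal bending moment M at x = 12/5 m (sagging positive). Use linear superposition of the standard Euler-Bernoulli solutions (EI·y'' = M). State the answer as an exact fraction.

M(12/5) = 1099/125 kN·m

Load 1 — point force P=-8 kN at a=9 m (b=L-a=3):
  M_1 = Pb²(3a+b)x/L³ - Pab²/L²  [x≤a] = (-8)·3²·(3·9+3)·(12/5)/12³ - (-8)·9·3²/12² = 3/2 kN·m
Load 2 — triangular load w₀=-11 kN/m (0→w₀ over full span):
  M_2 = 3w₀Lx/20 - w₀L²/30 - w₀x³/(6L) = 3·(-11)·12·(12/5)/20 - (-11)·12²/30 - (-11)·(12/5)³/(6·12) = 924/125 kN·m
Load 3 — applied couple M₀=-2 kN·m at a=6 m (b=L-a=6):
  M_3 = R_Ax - M_A  [x≤a] with R_A=-1/4, M_A=-1/2 = (-1/4)·(12/5) - (-1/2) = -1/10 kN·m
Superposition: M = Σ M_i = 1099/125 kN·m ≈ 8.792000 kN·m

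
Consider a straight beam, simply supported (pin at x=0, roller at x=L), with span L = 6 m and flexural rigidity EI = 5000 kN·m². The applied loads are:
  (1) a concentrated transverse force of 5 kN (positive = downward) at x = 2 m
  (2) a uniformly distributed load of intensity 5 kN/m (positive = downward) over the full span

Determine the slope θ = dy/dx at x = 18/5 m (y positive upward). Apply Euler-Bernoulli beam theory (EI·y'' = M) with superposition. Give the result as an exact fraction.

θ(18/5) = 3917/1125000 rad

Load 1 — point force P=5 kN at a=2 m (b=L-a=4):
  θ_1 = -Pa(2L²-6Lx+3x²+a²)/(6LEI)  [x>a] = -5·2·(2·6²-6·6·(18/5)+3·(18/5)²+2²)/(6·6·5000) = 23/28125 rad
Load 2 — uniform load w=5 kN/m over full span:
  θ_2 = -w(L³-6Lx²+4x³)/(24EI) = -5·(6³-6·6·(18/5)²+4·(18/5)³)/(24·5000) = 333/125000 rad
Superposition: θ = Σ θ_i = 3917/1125000 rad ≈ 0.003482 rad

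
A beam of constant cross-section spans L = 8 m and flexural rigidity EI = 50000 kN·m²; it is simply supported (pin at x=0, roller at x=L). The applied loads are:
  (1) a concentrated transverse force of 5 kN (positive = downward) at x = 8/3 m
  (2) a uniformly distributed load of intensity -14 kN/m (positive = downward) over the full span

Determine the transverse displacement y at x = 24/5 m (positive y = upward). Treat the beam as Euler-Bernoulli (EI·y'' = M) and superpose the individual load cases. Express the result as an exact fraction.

Load 1 — point force P=5 kN at a=8/3 m (b=L-a=16/3):
  y_1 = -Pa(L-x)(2Lx-a²-x²)/(6LEI)  [x>a] = -5·(8/3)·(8-(24/5))·(2·8·(24/5)-(8/3)²-(24/5)²)/(6·8·50000) = -5248/6328125 m
Load 2 — uniform load w=-14 kN/m over full span:
  y_2 = -wx(L³-2Lx²+x³)/(24EI) = -(-14)·(24/5)·(8³-2·8·(24/5)²+(24/5)³)/(24·50000) = 27776/1953125 m
Superposition: y = Σ y_i = 2118656/158203125 m ≈ 0.013392 m

y(24/5) = 2118656/158203125 m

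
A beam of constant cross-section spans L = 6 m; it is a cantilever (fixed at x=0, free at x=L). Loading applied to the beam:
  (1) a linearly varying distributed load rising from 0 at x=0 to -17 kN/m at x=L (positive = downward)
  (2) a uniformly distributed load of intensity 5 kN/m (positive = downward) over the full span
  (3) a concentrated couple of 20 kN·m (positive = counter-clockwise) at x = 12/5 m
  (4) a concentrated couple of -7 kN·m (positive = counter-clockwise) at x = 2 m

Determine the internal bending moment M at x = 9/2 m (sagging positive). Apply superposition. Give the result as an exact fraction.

Load 1 — triangular load w₀=-17 kN/m (0→w₀ over full span):
  M_1 = w₀Lx/2 - w₀L²/3 - w₀x³/(6L) = (-17)·6·(9/2)/2 - (-17)·6²/3 - (-17)·(9/2)³/(6·6) = 561/32 kN·m
Load 2 — uniform load w=5 kN/m over full span:
  M_2 = -w(L-x)²/2 = -5·(6-(9/2))²/2 = -45/8 kN·m
Load 3 — applied couple M₀=20 kN·m at a=12/5 m (b=L-a=18/5):
  M_3 = 0  [x>a] = 0 kN·m
Load 4 — applied couple M₀=-7 kN·m at a=2 m (b=L-a=4):
  M_4 = 0  [x>a] = 0 kN·m
Superposition: M = Σ M_i = 381/32 kN·m ≈ 11.906250 kN·m

M(9/2) = 381/32 kN·m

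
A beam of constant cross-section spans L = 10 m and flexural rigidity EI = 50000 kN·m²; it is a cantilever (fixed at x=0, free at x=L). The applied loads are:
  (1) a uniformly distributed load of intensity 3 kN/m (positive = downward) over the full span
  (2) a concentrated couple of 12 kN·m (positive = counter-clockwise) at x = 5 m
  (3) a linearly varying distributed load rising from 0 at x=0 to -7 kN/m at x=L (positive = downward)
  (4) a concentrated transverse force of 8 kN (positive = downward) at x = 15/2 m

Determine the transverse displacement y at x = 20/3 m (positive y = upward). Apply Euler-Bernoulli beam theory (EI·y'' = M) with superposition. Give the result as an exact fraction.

Load 1 — uniform load w=3 kN/m over full span:
  y_1 = -wx²(x²-4Lx+6L²)/(24EI) = -3·(20/3)²·((20/3)²-4·10·(20/3)+6·10²)/(24·50000) = -17/405 m
Load 2 — applied couple M₀=12 kN·m at a=5 m (b=L-a=5):
  y_2 = M₀a(2x-a)/(2EI)  [x>a] = 12·5·(2·(20/3)-5)/(2·50000) = 1/200 m
Load 3 — triangular load w₀=-7 kN/m (0→w₀ over full span):
  y_3 = (w₀Lx³/12-w₀L²x²/6-w₀x⁵/(120L))/EI = ((-7)·10·(20/3)³/12-(-7)·10²·(20/3)²/6-(-7)·(20/3)⁵/(120·10))/50000 = 1288/18225 m
Load 4 — point force P=8 kN at a=15/2 m (b=L-a=5/2):
  y_4 = -Px²(3a-x)/(6EI)  [x≤a] = -8·(20/3)²·(3·(15/2)-(20/3))/(6·50000) = -38/2025 m
Superposition: y = Σ y_i = 2177/145800 m ≈ 0.014931 m

y(20/3) = 2177/145800 m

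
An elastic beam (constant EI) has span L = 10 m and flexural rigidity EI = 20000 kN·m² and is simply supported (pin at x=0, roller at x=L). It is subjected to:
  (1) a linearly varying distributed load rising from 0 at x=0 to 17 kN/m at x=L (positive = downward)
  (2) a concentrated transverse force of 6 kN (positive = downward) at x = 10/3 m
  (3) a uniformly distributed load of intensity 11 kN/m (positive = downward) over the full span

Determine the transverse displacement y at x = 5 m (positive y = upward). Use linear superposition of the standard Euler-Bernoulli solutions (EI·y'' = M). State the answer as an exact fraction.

y(5) = -9143/69120 m

Load 1 — triangular load w₀=17 kN/m (0→w₀ over full span):
  y_1 = -w₀x(7L⁴-10L²x²+3x⁴)/(360LEI) = -17·5·(7·10⁴-10·10²·5²+3·5⁴)/(360·10·20000) = -85/1536 m
Load 2 — point force P=6 kN at a=10/3 m (b=L-a=20/3):
  y_2 = -Pa(L-x)(2Lx-a²-x²)/(6LEI)  [x>a] = -6·(10/3)·(10-5)·(2·10·5-(10/3)²-5²)/(6·10·20000) = -23/4320 m
Load 3 — uniform load w=11 kN/m over full span:
  y_3 = -wx(L³-2Lx²+x³)/(24EI) = -11·5·(10³-2·10·5²+5³)/(24·20000) = -55/768 m
Superposition: y = Σ y_i = -9143/69120 m ≈ -0.132277 m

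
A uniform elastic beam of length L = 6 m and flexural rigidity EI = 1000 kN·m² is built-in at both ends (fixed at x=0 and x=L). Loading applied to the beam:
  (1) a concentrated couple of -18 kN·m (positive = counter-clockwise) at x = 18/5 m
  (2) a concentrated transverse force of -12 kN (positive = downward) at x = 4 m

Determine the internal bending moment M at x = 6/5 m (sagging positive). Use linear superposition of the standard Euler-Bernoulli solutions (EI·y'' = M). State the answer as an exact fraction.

M(6/5) = 272/125 kN·m

Load 1 — applied couple M₀=-18 kN·m at a=18/5 m (b=L-a=12/5):
  M_1 = R_Ax - M_A  [x≤a] with R_A=-108/25, M_A=-144/25 = (-108/25)·(6/5) - (-144/25) = 72/125 kN·m
Load 2 — point force P=-12 kN at a=4 m (b=L-a=2):
  M_2 = Pb²(3a+b)x/L³ - Pab²/L²  [x≤a] = (-12)·2²·(3·4+2)·(6/5)/6³ - (-12)·4·2²/6² = 8/5 kN·m
Superposition: M = Σ M_i = 272/125 kN·m ≈ 2.176000 kN·m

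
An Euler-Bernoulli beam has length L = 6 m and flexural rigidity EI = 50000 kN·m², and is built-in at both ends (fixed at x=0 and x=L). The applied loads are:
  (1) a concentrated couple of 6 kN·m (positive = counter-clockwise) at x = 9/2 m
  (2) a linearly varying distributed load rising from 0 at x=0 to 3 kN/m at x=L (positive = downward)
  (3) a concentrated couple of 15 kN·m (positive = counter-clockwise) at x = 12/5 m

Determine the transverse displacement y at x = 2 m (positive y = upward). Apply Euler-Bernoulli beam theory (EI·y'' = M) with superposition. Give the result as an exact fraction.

Load 1 — applied couple M₀=6 kN·m at a=9/2 m (b=L-a=3/2):
  y_1 = (R_Ax³/6 - M_Ax²/2)/EI  [x≤a] with R_A=9/8, M_A=15/8 = ((9/8)·2³/6 - (15/8)·2²/2)/50000 = -9/200000 m
Load 2 — triangular load w₀=3 kN/m (0→w₀ over full span):
  y_2 = -w₀x²(L-x)²(x+2L)/(120LEI) = -3·2²·(6-2)²·(2+2·6)/(120·6·50000) = -7/93750 m
Load 3 — applied couple M₀=15 kN·m at a=12/5 m (b=L-a=18/5):
  y_3 = (R_Ax³/6 - M_Ax²/2)/EI  [x≤a] with R_A=18/5, M_A=9/5 = ((18/5)·2³/6 - (9/5)·2²/2)/50000 = 3/125000 m
Superposition: y = Σ y_i = -287/3000000 m ≈ -0.000096 m

y(2) = -287/3000000 m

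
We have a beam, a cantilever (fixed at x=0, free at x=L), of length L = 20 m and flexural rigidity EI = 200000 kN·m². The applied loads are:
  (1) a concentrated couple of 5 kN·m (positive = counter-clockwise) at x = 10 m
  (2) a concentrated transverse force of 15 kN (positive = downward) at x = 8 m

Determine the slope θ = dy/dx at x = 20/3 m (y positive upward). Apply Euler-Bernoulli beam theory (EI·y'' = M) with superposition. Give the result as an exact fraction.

Load 1 — applied couple M₀=5 kN·m at a=10 m (b=L-a=10):
  θ_1 = M₀x/EI  [x≤a] = 5·(20/3)/200000 = 1/6000 rad
Load 2 — point force P=15 kN at a=8 m (b=L-a=12):
  θ_2 = -Px(2a-x)/(2EI)  [x≤a] = -15·(20/3)·(2·8-(20/3))/(2·200000) = -7/3000 rad
Superposition: θ = Σ θ_i = -13/6000 rad ≈ -0.002167 rad

θ(20/3) = -13/6000 rad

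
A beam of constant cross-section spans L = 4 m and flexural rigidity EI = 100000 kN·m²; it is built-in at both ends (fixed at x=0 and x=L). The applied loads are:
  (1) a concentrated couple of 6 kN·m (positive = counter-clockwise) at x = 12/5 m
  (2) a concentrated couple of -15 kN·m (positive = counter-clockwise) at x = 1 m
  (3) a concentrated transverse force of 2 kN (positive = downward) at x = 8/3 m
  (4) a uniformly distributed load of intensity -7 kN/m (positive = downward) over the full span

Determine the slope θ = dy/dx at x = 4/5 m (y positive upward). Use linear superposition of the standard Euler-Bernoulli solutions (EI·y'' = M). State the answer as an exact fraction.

Load 1 — applied couple M₀=6 kN·m at a=12/5 m (b=L-a=8/5):
  θ_1 = (R_Ax²/2 - M_Ax)/EI  [x≤a] with R_A=54/25, M_A=48/25 = ((54/25)·(4/5)²/2 - (48/25)·(4/5))/100000 = -33/3906250 rad
Load 2 — applied couple M₀=-15 kN·m at a=1 m (b=L-a=3):
  θ_2 = (R_Ax²/2 - M_Ax)/EI  [x≤a] with R_A=-135/32, M_A=45/16 = ((-135/32)·(4/5)²/2 - (45/16)·(4/5))/100000 = -9/250000 rad
Load 3 — point force P=2 kN at a=8/3 m (b=L-a=4/3):
  θ_3 = -Pb²x(2aL-(3a+b)x)/(2L³EI)  [x≤a] = -2·(4/3)²·(4/5)·(2·(8/3)·4-(3·(8/3)+(4/3))·(4/5))/(2·4³·100000) = -13/4218750 rad
Load 4 — uniform load w=-7 kN/m over full span:
  θ_4 = -wx(L-x)(L-2x)/(12EI) = -(-7)·(4/5)·(4-(4/5))·(4-2·(4/5))/(12·100000) = 14/390625 rad
Superposition: θ = Σ θ_i = -9863/843750000 rad ≈ -0.000012 rad

θ(4/5) = -9863/843750000 rad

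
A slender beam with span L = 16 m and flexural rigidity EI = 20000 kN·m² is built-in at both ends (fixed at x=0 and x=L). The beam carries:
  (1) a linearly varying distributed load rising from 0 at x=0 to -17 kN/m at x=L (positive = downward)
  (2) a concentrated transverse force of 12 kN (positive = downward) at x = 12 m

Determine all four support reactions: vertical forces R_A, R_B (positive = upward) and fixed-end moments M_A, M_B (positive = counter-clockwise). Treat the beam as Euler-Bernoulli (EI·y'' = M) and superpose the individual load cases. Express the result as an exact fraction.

R_A = -1557/40 kN, M_A = -2041/15 kN·m, R_B = -3403/40 kN, M_B = 953/5 kN·m

Load 1 — triangular load w₀=-17 kN/m (0→w₀ over full span):
  R_A = 3w₀L/20 = 3·(-17)·16/20 = -204/5 kN
  M_A = w₀L²/30 = (-17)·16²/30 = -2176/15 kN·m
  R_B = 7w₀L/20 = 7·(-17)·16/20 = -476/5 kN
  M_B = -w₀L²/20 = -(-17)·16²/20 = 1088/5 kN·m
Load 2 — point force P=12 kN at a=12 m (b=L-a=4):
  R_A = Pb²(3a+b)/L³ = 12·4²·(3·12+4)/16³ = 15/8 kN
  M_A = Pab²/L² = 12·12·4²/16² = 9 kN·m
  R_B = Pa²(a+3b)/L³ = 12·12²·(12+3·4)/16³ = 81/8 kN
  M_B = -Pa²b/L² = -12·12²·4/16² = -27 kN·m
Superposition: R_A = -1557/40 kN, M_A = -2041/15 kN·m, R_B = -3403/40 kN, M_B = 953/5 kN·m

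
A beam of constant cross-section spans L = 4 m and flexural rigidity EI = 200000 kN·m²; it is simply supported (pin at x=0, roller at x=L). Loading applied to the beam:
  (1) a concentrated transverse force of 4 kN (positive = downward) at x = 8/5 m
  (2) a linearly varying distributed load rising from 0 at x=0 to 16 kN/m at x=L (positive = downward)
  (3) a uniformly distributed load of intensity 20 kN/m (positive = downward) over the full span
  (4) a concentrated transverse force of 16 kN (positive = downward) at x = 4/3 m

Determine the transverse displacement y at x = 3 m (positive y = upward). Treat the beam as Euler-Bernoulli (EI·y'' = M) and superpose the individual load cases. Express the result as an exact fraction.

y(3) = -417169/1012500000 m

Load 1 — point force P=4 kN at a=8/5 m (b=L-a=12/5):
  y_1 = -Pa(L-x)(2Lx-a²-x²)/(6LEI)  [x>a] = -4·(8/5)·(4-3)·(2·4·3-(8/5)²-3²)/(6·4·200000) = -311/18750000 m
Load 2 — triangular load w₀=16 kN/m (0→w₀ over full span):
  y_2 = -w₀x(7L⁴-10L²x²+3x⁴)/(360LEI) = -16·3·(7·4⁴-10·4²·3²+3·3⁴)/(360·4·200000) = -119/1200000 m
Load 3 — uniform load w=20 kN/m over full span:
  y_3 = -wx(L³-2Lx²+x³)/(24EI) = -20·3·(4³-2·4·3²+3³)/(24·200000) = -19/80000 m
Load 4 — point force P=16 kN at a=4/3 m (b=L-a=8/3):
  y_4 = -Pa(L-x)(2Lx-a²-x²)/(6LEI)  [x>a] = -16·(4/3)·(4-3)·(2·4·3-(4/3)²-3²)/(6·4·200000) = -119/2025000 m
Superposition: y = Σ y_i = -417169/1012500000 m ≈ -0.000412 m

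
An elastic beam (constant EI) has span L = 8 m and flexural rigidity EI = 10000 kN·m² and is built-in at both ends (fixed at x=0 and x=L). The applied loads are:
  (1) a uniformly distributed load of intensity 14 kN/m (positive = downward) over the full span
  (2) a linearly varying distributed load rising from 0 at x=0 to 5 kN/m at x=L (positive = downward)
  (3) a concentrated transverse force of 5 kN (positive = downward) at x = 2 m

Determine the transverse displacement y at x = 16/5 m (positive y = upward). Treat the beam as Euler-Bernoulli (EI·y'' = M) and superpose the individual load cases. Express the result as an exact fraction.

y(16/5) = -131577/7812500 m

Load 1 — uniform load w=14 kN/m over full span:
  y_1 = -wx²(L-x)²/(24EI) = -14·(16/5)²·(8-(16/5))²/(24·10000) = -5376/390625 m
Load 2 — triangular load w₀=5 kN/m (0→w₀ over full span):
  y_2 = -w₀x²(L-x)²(x+2L)/(120LEI) = -5·(16/5)²·(8-(16/5))²·((16/5)+2·8)/(120·8·10000) = -4608/1953125 m
Load 3 — point force P=5 kN at a=2 m (b=L-a=6):
  y_3 = -Pa²(L-x)²(3bL-(3b+a)(L-x))/(6L³EI)  [x>a] = -5·2²·(8-(16/5))²·(3·6·8-(3·6+2)·(8-(16/5)))/(6·8³·10000) = -9/12500 m
Superposition: y = Σ y_i = -131577/7812500 m ≈ -0.016842 m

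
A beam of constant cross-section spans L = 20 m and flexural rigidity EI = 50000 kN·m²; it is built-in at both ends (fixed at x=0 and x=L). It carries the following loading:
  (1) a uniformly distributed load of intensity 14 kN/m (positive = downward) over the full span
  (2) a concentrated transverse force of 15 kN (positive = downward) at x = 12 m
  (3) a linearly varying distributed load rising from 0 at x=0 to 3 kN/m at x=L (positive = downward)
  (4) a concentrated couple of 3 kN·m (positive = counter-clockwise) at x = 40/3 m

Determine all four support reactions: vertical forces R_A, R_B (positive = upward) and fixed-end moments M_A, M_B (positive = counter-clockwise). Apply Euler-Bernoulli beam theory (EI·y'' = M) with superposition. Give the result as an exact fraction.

R_A = 3862/25 kN, M_A = 8047/15 kN·m, R_B = 4263/25 kN, M_B = -8548/15 kN·m

Load 1 — uniform load w=14 kN/m over full span:
  R_A = wL/2 = 14·20/2 = 140 kN
  M_A = wL²/12 = 14·20²/12 = 1400/3 kN·m
  R_B = wL/2 = 14·20/2 = 140 kN
  M_B = -wL²/12 = -14·20²/12 = -1400/3 kN·m
Load 2 — point force P=15 kN at a=12 m (b=L-a=8):
  R_A = Pb²(3a+b)/L³ = 15·8²·(3·12+8)/20³ = 132/25 kN
  M_A = Pab²/L² = 15·12·8²/20² = 144/5 kN·m
  R_B = Pa²(a+3b)/L³ = 15·12²·(12+3·8)/20³ = 243/25 kN
  M_B = -Pa²b/L² = -15·12²·8/20² = -216/5 kN·m
Load 3 — triangular load w₀=3 kN/m (0→w₀ over full span):
  R_A = 3w₀L/20 = 3·3·20/20 = 9 kN
  M_A = w₀L²/30 = 3·20²/30 = 40 kN·m
  R_B = 7w₀L/20 = 7·3·20/20 = 21 kN
  M_B = -w₀L²/20 = -3·20²/20 = -60 kN·m
Load 4 — applied couple M₀=3 kN·m at a=40/3 m (b=L-a=20/3):
  R_A = 6M₀ab/L³ = 6·3·(40/3)·(20/3)/20³ = 1/5 kN
  M_A = M₀b(2a-b)/L² = 3·(20/3)·(2·(40/3)-(20/3))/20² = 1 kN·m
  R_B = -6M₀ab/L³ = -6·3·(40/3)·(20/3)/20³ = -1/5 kN
  M_B = M₀a(2b-a)/L² = 3·(40/3)·(2·(20/3)-(40/3))/20² = 0 kN·m
Superposition: R_A = 3862/25 kN, M_A = 8047/15 kN·m, R_B = 4263/25 kN, M_B = -8548/15 kN·m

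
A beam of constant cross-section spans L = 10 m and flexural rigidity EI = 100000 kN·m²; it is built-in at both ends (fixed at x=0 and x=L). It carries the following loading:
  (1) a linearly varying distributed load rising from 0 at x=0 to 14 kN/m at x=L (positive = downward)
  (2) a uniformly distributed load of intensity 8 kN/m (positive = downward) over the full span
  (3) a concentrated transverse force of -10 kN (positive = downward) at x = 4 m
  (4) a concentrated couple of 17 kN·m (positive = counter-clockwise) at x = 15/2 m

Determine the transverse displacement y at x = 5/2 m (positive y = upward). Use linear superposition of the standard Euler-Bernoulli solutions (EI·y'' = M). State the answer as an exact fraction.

Load 1 — triangular load w₀=14 kN/m (0→w₀ over full span):
  y_1 = -w₀x²(L-x)²(x+2L)/(120LEI) = -14·(5/2)²·(10-(5/2))²·((5/2)+2·10)/(120·10·100000) = -189/204800 m
Load 2 — uniform load w=8 kN/m over full span:
  y_2 = -wx²(L-x)²/(24EI) = -8·(5/2)²·(10-(5/2))²/(24·100000) = -3/2560 m
Load 3 — point force P=-10 kN at a=4 m (b=L-a=6):
  y_3 = -Pb²x²(3aL-(3a+b)x)/(6L³EI)  [x≤a] = -(-10)·6²·(5/2)²·(3·4·10-(3·4+6)·(5/2))/(6·10³·100000) = 9/32000 m
Load 4 — applied couple M₀=17 kN·m at a=15/2 m (b=L-a=5/2):
  y_4 = (R_Ax³/6 - M_Ax²/2)/EI  [x≤a] with R_A=153/80, M_A=85/16 = ((153/80)·(5/2)³/6 - (85/16)·(5/2)²/2)/100000 = -119/1024000 m
Superposition: y = Σ y_i = -247/128000 m ≈ -0.001930 m

y(5/2) = -247/128000 m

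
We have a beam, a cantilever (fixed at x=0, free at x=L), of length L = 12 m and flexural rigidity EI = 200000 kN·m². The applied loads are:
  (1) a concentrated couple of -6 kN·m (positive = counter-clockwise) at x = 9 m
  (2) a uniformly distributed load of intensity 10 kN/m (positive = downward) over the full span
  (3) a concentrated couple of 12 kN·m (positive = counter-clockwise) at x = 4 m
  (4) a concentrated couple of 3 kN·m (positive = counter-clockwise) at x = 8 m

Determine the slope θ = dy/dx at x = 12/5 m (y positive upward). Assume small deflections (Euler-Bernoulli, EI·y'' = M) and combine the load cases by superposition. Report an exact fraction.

θ(12/5) = -8649/1250000 rad

Load 1 — applied couple M₀=-6 kN·m at a=9 m (b=L-a=3):
  θ_1 = M₀x/EI  [x≤a] = (-6)·(12/5)/200000 = -9/125000 rad
Load 2 — uniform load w=10 kN/m over full span:
  θ_2 = -wx(x²-3Lx+3L²)/(6EI) = -10·(12/5)·((12/5)²-3·12·(12/5)+3·12²)/(6·200000) = -549/78125 rad
Load 3 — applied couple M₀=12 kN·m at a=4 m (b=L-a=8):
  θ_3 = M₀x/EI  [x≤a] = 12·(12/5)/200000 = 9/62500 rad
Load 4 — applied couple M₀=3 kN·m at a=8 m (b=L-a=4):
  θ_4 = M₀x/EI  [x≤a] = 3·(12/5)/200000 = 9/250000 rad
Superposition: θ = Σ θ_i = -8649/1250000 rad ≈ -0.006919 rad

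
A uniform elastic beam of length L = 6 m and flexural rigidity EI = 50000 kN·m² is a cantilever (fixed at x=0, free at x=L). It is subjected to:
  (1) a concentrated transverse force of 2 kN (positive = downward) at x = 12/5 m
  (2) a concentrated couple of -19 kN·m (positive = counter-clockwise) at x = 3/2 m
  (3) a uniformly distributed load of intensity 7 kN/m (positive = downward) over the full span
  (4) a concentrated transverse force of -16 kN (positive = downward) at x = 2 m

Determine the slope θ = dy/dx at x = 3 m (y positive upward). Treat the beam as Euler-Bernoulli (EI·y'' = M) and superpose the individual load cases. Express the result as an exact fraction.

Load 1 — point force P=2 kN at a=12/5 m (b=L-a=18/5):
  θ_1 = -Pa²/(2EI)  [x>a] = -2·(12/5)²/(2·50000) = -9/78125 rad
Load 2 — applied couple M₀=-19 kN·m at a=3/2 m (b=L-a=9/2):
  θ_2 = M₀a/EI  [x>a] = (-19)·(3/2)/50000 = -57/100000 rad
Load 3 — uniform load w=7 kN/m over full span:
  θ_3 = -wx(x²-3Lx+3L²)/(6EI) = -7·3·(3²-3·6·3+3·6²)/(6·50000) = -441/100000 rad
Load 4 — point force P=-16 kN at a=2 m (b=L-a=4):
  θ_4 = -Pa²/(2EI)  [x>a] = -(-16)·2²/(2·50000) = 2/3125 rad
Superposition: θ = Σ θ_i = -5569/1250000 rad ≈ -0.004455 rad

θ(3) = -5569/1250000 rad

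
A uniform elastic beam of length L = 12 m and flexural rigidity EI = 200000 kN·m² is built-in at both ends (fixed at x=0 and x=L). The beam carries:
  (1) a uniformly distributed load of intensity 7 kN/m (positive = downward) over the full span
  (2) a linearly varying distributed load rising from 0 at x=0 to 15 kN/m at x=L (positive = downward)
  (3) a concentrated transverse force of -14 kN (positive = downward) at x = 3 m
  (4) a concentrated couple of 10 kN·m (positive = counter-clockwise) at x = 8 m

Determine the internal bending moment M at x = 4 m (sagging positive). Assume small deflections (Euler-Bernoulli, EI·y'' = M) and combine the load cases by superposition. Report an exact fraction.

Load 1 — uniform load w=7 kN/m over full span:
  M_1 = wLx/2 - wL²/12 - wx²/2 = 7·12·4/2 - 7·12²/12 - 7·4²/2 = 28 kN·m
Load 2 — triangular load w₀=15 kN/m (0→w₀ over full span):
  M_2 = 3w₀Lx/20 - w₀L²/30 - w₀x³/(6L) = 3·15·12·4/20 - 15·12²/30 - 15·4³/(6·12) = 68/3 kN·m
Load 3 — point force P=-14 kN at a=3 m (b=L-a=9):
  M_3 = Pa²(a+3b)(L-x)/L³ - Pa²b/L²  [x>a] = (-14)·3²·(3+3·9)·(12-4)/12³ - (-14)·3²·9/12² = -77/8 kN·m
Load 4 — applied couple M₀=10 kN·m at a=8 m (b=L-a=4):
  M_4 = R_Ax - M_A  [x≤a] with R_A=10/9, M_A=10/3 = (10/9)·4 - (10/3) = 10/9 kN·m
Superposition: M = Σ M_i = 3035/72 kN·m ≈ 42.152778 kN·m

M(4) = 3035/72 kN·m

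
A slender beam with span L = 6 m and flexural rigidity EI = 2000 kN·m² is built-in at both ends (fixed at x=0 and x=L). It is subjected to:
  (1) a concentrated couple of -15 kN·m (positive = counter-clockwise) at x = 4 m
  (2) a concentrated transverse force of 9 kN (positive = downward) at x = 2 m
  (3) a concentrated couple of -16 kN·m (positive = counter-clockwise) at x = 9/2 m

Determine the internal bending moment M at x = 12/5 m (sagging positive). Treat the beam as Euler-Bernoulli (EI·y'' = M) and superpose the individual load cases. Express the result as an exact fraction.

Load 1 — applied couple M₀=-15 kN·m at a=4 m (b=L-a=2):
  M_1 = R_Ax - M_A  [x≤a] with R_A=-10/3, M_A=-5 = (-10/3)·(12/5) - (-5) = -3 kN·m
Load 2 — point force P=9 kN at a=2 m (b=L-a=4):
  M_2 = Pa²(a+3b)(L-x)/L³ - Pa²b/L²  [x>a] = 9·2²·(2+3·4)·(6-(12/5))/6³ - 9·2²·4/6² = 22/5 kN·m
Load 3 — applied couple M₀=-16 kN·m at a=9/2 m (b=L-a=3/2):
  M_3 = R_Ax - M_A  [x≤a] with R_A=-3, M_A=-5 = (-3)·(12/5) - (-5) = -11/5 kN·m
Superposition: M = Σ M_i = -4/5 kN·m ≈ -0.800000 kN·m

M(12/5) = -4/5 kN·m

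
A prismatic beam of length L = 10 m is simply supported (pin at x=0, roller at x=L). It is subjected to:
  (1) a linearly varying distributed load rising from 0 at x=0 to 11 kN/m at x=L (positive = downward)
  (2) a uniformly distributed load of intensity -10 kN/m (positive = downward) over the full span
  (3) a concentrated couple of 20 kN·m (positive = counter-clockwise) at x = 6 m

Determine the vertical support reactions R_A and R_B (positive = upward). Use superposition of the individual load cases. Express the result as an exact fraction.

R_A = -89/3 kN, R_B = -46/3 kN

Load 1 — triangular load w₀=11 kN/m (0→w₀ over full span):
  R_A = w₀L/6 = 11·10/6 = 55/3 kN
  R_B = w₀L/3 = 11·10/3 = 110/3 kN
Load 2 — uniform load w=-10 kN/m over full span:
  R_A = wL/2 = (-10)·10/2 = -50 kN
  R_B = wL/2 = (-10)·10/2 = -50 kN
Load 3 — applied couple M₀=20 kN·m at a=6 m (b=L-a=4):
  R_A = M₀/L = 20/10 = 2 kN
  R_B = -M₀/L = -20/10 = -2 kN
Superposition: R_A = -89/3 kN, R_B = -46/3 kN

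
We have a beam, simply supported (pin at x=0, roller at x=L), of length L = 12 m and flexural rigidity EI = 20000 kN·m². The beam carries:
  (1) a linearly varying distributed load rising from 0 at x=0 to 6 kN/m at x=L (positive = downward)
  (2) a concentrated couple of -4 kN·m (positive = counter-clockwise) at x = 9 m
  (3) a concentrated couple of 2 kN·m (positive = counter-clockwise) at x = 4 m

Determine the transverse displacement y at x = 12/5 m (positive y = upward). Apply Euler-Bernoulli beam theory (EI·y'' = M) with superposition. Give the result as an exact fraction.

Load 1 — triangular load w₀=6 kN/m (0→w₀ over full span):
  y_1 = -w₀x(7L⁴-10L²x²+3x⁴)/(360LEI) = -6·(12/5)·(7·12⁴-10·12²·(12/5)²+3·(12/5)⁴)/(360·12·20000) = -222912/9765625 m
Load 2 — applied couple M₀=-4 kN·m at a=9 m (b=L-a=3):
  y_2 = (M₀x³/(6L)+C₁x)/EI  [x≤a] with C₁=M₀(3b²-L²)/(6L)=13/2 = ((-4)·(12/5)³/(6·12)+(13/2)·(12/5))/20000 = 927/1250000 m
Load 3 — applied couple M₀=2 kN·m at a=4 m (b=L-a=8):
  y_3 = (M₀x³/(6L)+C₁x)/EI  [x≤a] with C₁=M₀(3b²-L²)/(6L)=4/3 = (2·(12/5)³/(6·12)+(4/3)·(12/5))/20000 = 14/78125 m
Superposition: y = Σ y_i = -3422717/156250000 m ≈ -0.021905 m

y(12/5) = -3422717/156250000 m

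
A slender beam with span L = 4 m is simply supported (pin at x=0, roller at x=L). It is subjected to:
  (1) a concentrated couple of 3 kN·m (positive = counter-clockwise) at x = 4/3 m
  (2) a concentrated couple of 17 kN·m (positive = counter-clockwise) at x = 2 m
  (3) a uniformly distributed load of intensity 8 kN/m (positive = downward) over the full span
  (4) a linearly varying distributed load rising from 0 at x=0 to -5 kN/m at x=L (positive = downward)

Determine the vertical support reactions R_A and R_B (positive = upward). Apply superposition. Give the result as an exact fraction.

Load 1 — applied couple M₀=3 kN·m at a=4/3 m (b=L-a=8/3):
  R_A = M₀/L = 3/4 kN
  R_B = -M₀/L = -3/4 kN
Load 2 — applied couple M₀=17 kN·m at a=2 m (b=L-a=2):
  R_A = M₀/L = 17/4 kN
  R_B = -M₀/L = -17/4 kN
Load 3 — uniform load w=8 kN/m over full span:
  R_A = wL/2 = 8·4/2 = 16 kN
  R_B = wL/2 = 8·4/2 = 16 kN
Load 4 — triangular load w₀=-5 kN/m (0→w₀ over full span):
  R_A = w₀L/6 = (-5)·4/6 = -10/3 kN
  R_B = w₀L/3 = (-5)·4/3 = -20/3 kN
Superposition: R_A = 53/3 kN, R_B = 13/3 kN

R_A = 53/3 kN, R_B = 13/3 kN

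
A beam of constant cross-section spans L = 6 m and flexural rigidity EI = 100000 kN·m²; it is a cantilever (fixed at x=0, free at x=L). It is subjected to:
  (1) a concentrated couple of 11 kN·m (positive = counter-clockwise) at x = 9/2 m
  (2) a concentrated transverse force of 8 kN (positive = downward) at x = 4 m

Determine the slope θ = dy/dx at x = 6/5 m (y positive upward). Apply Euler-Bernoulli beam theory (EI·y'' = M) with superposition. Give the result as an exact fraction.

θ(6/5) = -243/1250000 rad

Load 1 — applied couple M₀=11 kN·m at a=9/2 m (b=L-a=3/2):
  θ_1 = M₀x/EI  [x≤a] = 11·(6/5)/100000 = 33/250000 rad
Load 2 — point force P=8 kN at a=4 m (b=L-a=2):
  θ_2 = -Px(2a-x)/(2EI)  [x≤a] = -8·(6/5)·(2·4-(6/5))/(2·100000) = -51/156250 rad
Superposition: θ = Σ θ_i = -243/1250000 rad ≈ -0.000194 rad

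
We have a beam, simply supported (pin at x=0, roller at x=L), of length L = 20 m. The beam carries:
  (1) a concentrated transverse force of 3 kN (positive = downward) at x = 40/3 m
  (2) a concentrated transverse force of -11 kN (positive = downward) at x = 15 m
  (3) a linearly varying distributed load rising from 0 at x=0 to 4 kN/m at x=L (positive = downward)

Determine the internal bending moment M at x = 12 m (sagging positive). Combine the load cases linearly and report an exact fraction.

M(12) = 407/5 kN·m

Load 1 — point force P=3 kN at a=40/3 m (b=L-a=20/3):
  M_1 = Pbx/L  [x≤a] = 3·(20/3)·12/20 = 12 kN·m
Load 2 — point force P=-11 kN at a=15 m (b=L-a=5):
  M_2 = Pbx/L  [x≤a] = (-11)·5·12/20 = -33 kN·m
Load 3 — triangular load w₀=4 kN/m (0→w₀ over full span):
  M_3 = w₀Lx/6 - w₀x³/(6L) = 4·20·12/6 - 4·12³/(6·20) = 512/5 kN·m
Superposition: M = Σ M_i = 407/5 kN·m ≈ 81.400000 kN·m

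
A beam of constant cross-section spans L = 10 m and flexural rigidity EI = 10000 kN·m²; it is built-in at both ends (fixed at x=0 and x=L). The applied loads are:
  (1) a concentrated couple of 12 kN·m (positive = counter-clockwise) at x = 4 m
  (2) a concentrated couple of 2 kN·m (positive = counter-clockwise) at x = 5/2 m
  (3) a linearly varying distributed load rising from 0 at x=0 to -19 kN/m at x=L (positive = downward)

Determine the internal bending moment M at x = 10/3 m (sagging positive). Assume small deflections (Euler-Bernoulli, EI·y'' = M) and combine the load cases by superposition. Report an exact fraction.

Load 1 — applied couple M₀=12 kN·m at a=4 m (b=L-a=6):
  M_1 = R_Ax - M_A  [x≤a] with R_A=216/125, M_A=36/25 = (216/125)·(10/3) - (36/25) = 108/25 kN·m
Load 2 — applied couple M₀=2 kN·m at a=5/2 m (b=L-a=15/2):
  M_2 = R_Ax - M_A - M₀  [x>a] with R_A=9/40, M_A=-3/8 = (9/40)·(10/3) - (-3/8) - 2 = -7/8 kN·m
Load 3 — triangular load w₀=-19 kN/m (0→w₀ over full span):
  M_3 = 3w₀Lx/20 - w₀L²/30 - w₀x³/(6L) = 3·(-19)·10·(10/3)/20 - (-19)·10²/30 - (-19)·(10/3)³/(6·10) = -1615/81 kN·m
Superposition: M = Σ M_i = -267191/16200 kN·m ≈ -16.493272 kN·m

M(10/3) = -267191/16200 kN·m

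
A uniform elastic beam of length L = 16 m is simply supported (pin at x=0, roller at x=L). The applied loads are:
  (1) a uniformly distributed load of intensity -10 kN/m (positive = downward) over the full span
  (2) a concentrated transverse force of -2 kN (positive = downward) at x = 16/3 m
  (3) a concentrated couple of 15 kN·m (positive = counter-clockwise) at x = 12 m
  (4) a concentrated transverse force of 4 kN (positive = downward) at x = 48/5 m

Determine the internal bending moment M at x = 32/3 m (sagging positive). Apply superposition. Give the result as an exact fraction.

M(32/3) = -1326/5 kN·m

Load 1 — uniform load w=-10 kN/m over full span:
  M_1 = wx(L-x)/2 = (-10)·(32/3)·(16-(32/3))/2 = -2560/9 kN·m
Load 2 — point force P=-2 kN at a=16/3 m (b=L-a=32/3):
  M_2 = Pa(L-x)/L  [x>a] = (-2)·(16/3)·(16-(32/3))/16 = -32/9 kN·m
Load 3 — applied couple M₀=15 kN·m at a=12 m (b=L-a=4):
  M_3 = M₀x/L  [x≤a] = 15·(32/3)/16 = 10 kN·m
Load 4 — point force P=4 kN at a=48/5 m (b=L-a=32/5):
  M_4 = Pa(L-x)/L  [x>a] = 4·(48/5)·(16-(32/3))/16 = 64/5 kN·m
Superposition: M = Σ M_i = -1326/5 kN·m ≈ -265.200000 kN·m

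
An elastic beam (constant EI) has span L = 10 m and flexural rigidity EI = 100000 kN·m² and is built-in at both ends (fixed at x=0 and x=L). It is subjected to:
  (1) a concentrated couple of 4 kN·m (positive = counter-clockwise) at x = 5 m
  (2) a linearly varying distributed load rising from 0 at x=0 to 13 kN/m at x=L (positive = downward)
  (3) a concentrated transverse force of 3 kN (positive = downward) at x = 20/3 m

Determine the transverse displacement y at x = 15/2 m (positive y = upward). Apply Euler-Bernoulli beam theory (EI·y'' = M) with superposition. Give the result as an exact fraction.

Load 1 — applied couple M₀=4 kN·m at a=5 m (b=L-a=5):
  y_1 = (R_Ax³/6 - M_Ax²/2 - M₀(x-a)²/2)/EI  [x>a] with R_A=3/5, M_A=1 = ((3/5)·(15/2)³/6 - 1·(15/2)²/2 - 4·((15/2)-5)²/2)/100000 = 1/64000 m
Load 2 — triangular load w₀=13 kN/m (0→w₀ over full span):
  y_2 = -w₀x²(L-x)²(x+2L)/(120LEI) = -13·(15/2)²·(10-(15/2))²·((15/2)+2·10)/(120·10·100000) = -429/409600 m
Load 3 — point force P=3 kN at a=20/3 m (b=L-a=10/3):
  y_3 = -Pa²(L-x)²(3bL-(3b+a)(L-x))/(6L³EI)  [x>a] = -3·(20/3)²·(10-(15/2))²·(3·(10/3)·10-(3·(10/3)+(20/3))·(10-(15/2)))/(6·10³·100000) = -7/86400 m
Superposition: y = Σ y_i = -61531/55296000 m ≈ -0.001113 m

y(15/2) = -61531/55296000 m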